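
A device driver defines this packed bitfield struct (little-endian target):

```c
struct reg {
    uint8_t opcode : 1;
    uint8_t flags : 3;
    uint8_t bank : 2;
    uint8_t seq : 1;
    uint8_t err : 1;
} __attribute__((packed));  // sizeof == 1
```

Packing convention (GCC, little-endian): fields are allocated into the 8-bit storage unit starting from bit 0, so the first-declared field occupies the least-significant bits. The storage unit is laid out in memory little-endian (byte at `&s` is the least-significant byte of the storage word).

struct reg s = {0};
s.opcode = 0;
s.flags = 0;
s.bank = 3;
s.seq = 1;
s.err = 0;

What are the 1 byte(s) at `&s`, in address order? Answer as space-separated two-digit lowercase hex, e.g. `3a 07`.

70

opcode:1 = 0 → 0x0 << 0 → word 0x00
flags:3 = 0 → 0x0 << 1 → word 0x00
bank:2 = 3 → 0x3 << 4 → word 0x30
seq:1 = 1 → 0x1 << 6 → word 0x70
err:1 = 0 → 0x0 << 7 → word 0x70
word = 0x70 → little-endian bytes:
  [0]=0x70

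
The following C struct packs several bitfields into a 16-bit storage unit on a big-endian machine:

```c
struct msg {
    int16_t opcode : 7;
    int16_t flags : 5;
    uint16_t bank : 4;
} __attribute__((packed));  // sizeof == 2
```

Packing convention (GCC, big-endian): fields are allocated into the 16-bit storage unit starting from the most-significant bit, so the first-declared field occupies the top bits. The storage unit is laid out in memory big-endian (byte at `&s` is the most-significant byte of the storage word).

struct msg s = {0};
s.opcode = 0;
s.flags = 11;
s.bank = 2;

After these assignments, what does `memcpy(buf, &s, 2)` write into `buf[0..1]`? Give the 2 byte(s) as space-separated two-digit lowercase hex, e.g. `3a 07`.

[9+:7] opcode=0 & 0x7f = 0x0; word=0x0000
[4+:5] flags=11 & 0x1f = 0xb; word=0x00b0
[0+:4] bank=2 & 0xf = 0x2; word=0x00b2
word = 0x00b2 → big-endian bytes:
  [0]=0x00  [1]=0xb2

00 b2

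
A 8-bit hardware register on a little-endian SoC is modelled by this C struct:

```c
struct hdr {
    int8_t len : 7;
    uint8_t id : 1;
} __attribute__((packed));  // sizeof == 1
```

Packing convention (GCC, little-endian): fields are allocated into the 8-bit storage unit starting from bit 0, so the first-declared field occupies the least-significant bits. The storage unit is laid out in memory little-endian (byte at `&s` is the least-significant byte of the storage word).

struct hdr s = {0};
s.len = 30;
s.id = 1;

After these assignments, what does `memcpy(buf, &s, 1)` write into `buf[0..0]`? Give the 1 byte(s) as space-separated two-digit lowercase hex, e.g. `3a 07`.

9e

len:7 = 30 → 0x1e << 0 → word 0x1e
id:1 = 1 → 0x1 << 7 → word 0x9e
word = 0x9e → little-endian bytes:
  [0]=0x9e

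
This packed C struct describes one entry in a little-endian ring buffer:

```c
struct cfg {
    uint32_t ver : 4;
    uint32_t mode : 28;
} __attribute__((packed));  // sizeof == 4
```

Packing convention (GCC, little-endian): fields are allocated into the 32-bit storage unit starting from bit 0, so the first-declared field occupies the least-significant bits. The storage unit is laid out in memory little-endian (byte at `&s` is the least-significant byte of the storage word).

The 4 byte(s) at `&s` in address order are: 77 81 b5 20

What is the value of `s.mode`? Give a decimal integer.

34297879

[0]=0x77 [1]=0x81 [2]=0xb5 [3]=0x20 (little-endian) → word 0x20b58177
ver [0+:4] = (word>>0) & 0xf = 7
mode [4+:28] = (word>>4) & 0xfffffff = 34297879  ←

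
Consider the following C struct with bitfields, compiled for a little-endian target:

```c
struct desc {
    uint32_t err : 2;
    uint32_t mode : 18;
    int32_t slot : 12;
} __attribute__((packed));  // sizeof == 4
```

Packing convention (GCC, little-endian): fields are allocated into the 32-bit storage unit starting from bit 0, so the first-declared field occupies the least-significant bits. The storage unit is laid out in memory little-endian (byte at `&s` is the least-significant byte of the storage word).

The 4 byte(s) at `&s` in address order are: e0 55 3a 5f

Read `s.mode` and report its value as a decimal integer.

[0]=0xe0 [1]=0x55 [2]=0x3a [3]=0x5f (little-endian) → word 0x5f3a55e0
err [0+:2] = (word>>0) & 0x3 = 0
mode [2+:18] = (word>>2) & 0x3ffff = 169336  ←
slot [20+:12] = (word>>20) & 0xfff = 1523

169336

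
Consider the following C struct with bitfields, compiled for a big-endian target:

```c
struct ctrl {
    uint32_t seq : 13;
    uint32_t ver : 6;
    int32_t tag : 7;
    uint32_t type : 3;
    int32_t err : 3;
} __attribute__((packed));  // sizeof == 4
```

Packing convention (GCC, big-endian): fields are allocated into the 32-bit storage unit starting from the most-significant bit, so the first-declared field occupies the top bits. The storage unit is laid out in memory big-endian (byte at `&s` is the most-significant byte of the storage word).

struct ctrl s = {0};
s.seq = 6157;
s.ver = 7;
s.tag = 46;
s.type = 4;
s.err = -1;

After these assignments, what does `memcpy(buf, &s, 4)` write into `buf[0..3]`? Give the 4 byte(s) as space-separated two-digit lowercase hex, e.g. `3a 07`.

seq:13 = 6157 → 0x180d << 19 → word 0xc0680000
ver:6 = 7 → 0x7 << 13 → word 0xc068e000
tag:7 = 46 → 0x2e << 6 → word 0xc068eb80
type:3 = 4 → 0x4 << 3 → word 0xc068eba0
err:3 = -1 → 0x7 << 0 → word 0xc068eba7
word = 0xc068eba7 → big-endian bytes:
  [0]=0xc0  [1]=0x68  [2]=0xeb  [3]=0xa7

c0 68 eb a7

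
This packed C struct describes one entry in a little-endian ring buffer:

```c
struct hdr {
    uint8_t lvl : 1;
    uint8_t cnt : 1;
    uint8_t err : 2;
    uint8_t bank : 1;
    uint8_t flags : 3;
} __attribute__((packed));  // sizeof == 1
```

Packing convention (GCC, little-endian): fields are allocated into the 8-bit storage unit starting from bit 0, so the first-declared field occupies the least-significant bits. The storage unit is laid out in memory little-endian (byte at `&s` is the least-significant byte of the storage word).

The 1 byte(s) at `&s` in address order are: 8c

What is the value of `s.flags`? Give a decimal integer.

[0]=0x8c (little-endian) → word 0x8c
lvl [0+:1] = (word>>0) & 0x1 = 0
cnt [1+:1] = (word>>1) & 0x1 = 0
err [2+:2] = (word>>2) & 0x3 = 3
bank [4+:1] = (word>>4) & 0x1 = 0
flags [5+:3] = (word>>5) & 0x7 = 4  ←

4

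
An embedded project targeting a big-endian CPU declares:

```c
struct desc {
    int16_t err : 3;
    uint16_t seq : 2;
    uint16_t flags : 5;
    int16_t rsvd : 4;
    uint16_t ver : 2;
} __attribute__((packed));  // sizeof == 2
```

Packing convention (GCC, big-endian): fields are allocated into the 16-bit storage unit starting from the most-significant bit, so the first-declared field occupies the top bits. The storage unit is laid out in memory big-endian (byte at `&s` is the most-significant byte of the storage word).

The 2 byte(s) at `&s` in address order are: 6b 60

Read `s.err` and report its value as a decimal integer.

3

[0]=0x6b [1]=0x60 (big-endian) → word 0x6b60
err:3 @ bit 13 → (0x6b60>>13)&0x7 = 0x3  ←
seq:2 @ bit 11 → (0x6b60>>11)&0x3 = 0x1
flags:5 @ bit 6 → (0x6b60>>6)&0x1f = 0xd
rsvd:4 @ bit 2 → (0x6b60>>2)&0xf = 0x8
ver:2 @ bit 0 → (0x6b60>>0)&0x3 = 0x0
err signed 3b, MSB=0: value = 3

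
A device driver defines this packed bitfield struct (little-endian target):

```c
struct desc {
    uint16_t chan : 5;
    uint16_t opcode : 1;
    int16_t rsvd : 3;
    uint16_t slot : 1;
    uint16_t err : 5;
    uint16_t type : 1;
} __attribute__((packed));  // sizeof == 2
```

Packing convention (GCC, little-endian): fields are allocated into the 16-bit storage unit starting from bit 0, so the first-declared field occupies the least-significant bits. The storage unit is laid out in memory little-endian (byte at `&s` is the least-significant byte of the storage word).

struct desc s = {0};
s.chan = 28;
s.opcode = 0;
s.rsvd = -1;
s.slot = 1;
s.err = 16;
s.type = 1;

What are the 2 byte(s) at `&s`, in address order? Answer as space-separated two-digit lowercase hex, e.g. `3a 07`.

chan:5 = 28 → 0x1c << 0 → word 0x001c
opcode:1 = 0 → 0x0 << 5 → word 0x001c
rsvd:3 = -1 → 0x7 << 6 → word 0x01dc
slot:1 = 1 → 0x1 << 9 → word 0x03dc
err:5 = 16 → 0x10 << 10 → word 0x43dc
type:1 = 1 → 0x1 << 15 → word 0xc3dc
word = 0xc3dc → little-endian bytes:
  [0]=0xdc  [1]=0xc3

dc c3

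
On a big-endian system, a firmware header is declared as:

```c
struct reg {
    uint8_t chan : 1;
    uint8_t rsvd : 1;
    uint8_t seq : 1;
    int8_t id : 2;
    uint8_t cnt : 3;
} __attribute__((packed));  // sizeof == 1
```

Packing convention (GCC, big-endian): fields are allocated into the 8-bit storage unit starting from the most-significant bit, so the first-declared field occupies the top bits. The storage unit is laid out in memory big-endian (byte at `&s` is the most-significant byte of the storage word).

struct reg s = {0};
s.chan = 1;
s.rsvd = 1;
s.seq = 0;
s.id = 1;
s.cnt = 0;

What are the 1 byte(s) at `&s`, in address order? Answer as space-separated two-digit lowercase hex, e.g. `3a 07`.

[7+:1] chan=1 & 0x1 = 0x1; word=0x80
[6+:1] rsvd=1 & 0x1 = 0x1; word=0xc0
[5+:1] seq=0 & 0x1 = 0x0; word=0xc0
[3+:2] id=1 & 0x3 = 0x1; word=0xc8
[0+:3] cnt=0 & 0x7 = 0x0; word=0xc8
word = 0xc8 → big-endian bytes:
  [0]=0xc8

c8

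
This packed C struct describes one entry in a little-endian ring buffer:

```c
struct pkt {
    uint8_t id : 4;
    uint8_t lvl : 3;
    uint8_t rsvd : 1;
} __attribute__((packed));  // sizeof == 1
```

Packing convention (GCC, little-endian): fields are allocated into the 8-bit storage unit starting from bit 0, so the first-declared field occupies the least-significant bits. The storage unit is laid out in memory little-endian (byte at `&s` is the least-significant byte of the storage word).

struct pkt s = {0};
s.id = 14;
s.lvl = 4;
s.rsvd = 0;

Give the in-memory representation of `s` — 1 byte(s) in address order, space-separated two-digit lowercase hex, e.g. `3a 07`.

4e

[0+:4] id=14 & 0xf = 0xe; word=0x0e
[4+:3] lvl=4 & 0x7 = 0x4; word=0x4e
[7+:1] rsvd=0 & 0x1 = 0x0; word=0x4e
word = 0x4e → little-endian bytes:
  [0]=0x4e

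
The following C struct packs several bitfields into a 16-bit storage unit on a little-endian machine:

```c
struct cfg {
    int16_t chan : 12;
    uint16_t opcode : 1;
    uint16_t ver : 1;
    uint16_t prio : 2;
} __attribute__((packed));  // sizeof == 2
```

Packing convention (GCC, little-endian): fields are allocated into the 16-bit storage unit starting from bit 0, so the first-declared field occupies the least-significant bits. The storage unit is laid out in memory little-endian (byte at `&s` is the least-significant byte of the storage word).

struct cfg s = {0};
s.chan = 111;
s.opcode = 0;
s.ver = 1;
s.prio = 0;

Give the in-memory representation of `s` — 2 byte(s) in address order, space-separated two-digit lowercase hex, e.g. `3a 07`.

6f 20

chan:12 = 111 → 0x6f << 0 → word 0x006f
opcode:1 = 0 → 0x0 << 12 → word 0x006f
ver:1 = 1 → 0x1 << 13 → word 0x206f
prio:2 = 0 → 0x0 << 14 → word 0x206f
word = 0x206f → little-endian bytes:
  [0]=0x6f  [1]=0x20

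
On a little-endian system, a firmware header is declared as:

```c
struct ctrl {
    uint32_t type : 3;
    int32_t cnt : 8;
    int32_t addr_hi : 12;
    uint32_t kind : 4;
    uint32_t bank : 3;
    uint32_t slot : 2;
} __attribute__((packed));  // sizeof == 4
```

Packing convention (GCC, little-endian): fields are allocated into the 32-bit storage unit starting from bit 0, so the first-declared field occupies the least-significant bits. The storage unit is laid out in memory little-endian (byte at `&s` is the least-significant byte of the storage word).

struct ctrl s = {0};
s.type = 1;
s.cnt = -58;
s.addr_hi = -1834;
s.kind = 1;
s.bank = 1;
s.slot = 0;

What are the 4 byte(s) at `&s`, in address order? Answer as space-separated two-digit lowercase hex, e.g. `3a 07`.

31 b6 c6 08

type (3b) val=1 bits=0x1 at bit 0: 0x00000001
cnt (8b) val=-58 bits=0xc6 at bit 3: 0x00000631
addr_hi (12b) val=-1834 bits=0x8d6 at bit 11: 0x0046b631
kind (4b) val=1 bits=0x1 at bit 23: 0x00c6b631
bank (3b) val=1 bits=0x1 at bit 27: 0x08c6b631
slot (2b) val=0 bits=0x0 at bit 30: 0x08c6b631
word = 0x08c6b631 → little-endian bytes:
  [0]=0x31  [1]=0xb6  [2]=0xc6  [3]=0x08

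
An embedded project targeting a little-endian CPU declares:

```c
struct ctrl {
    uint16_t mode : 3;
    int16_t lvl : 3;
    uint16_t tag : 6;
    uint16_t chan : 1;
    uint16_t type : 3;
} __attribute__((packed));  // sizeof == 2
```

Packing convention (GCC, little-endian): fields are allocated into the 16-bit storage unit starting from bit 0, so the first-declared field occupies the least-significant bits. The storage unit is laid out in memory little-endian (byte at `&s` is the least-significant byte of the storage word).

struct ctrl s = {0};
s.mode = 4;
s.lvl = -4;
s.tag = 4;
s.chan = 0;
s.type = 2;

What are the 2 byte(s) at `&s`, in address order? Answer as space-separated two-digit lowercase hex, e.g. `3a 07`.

mode (3b) val=4 bits=0x4 at bit 0: 0x0004
lvl (3b) val=-4 bits=0x4 at bit 3: 0x0024
tag (6b) val=4 bits=0x4 at bit 6: 0x0124
chan (1b) val=0 bits=0x0 at bit 12: 0x0124
type (3b) val=2 bits=0x2 at bit 13: 0x4124
word = 0x4124 → little-endian bytes:
  [0]=0x24  [1]=0x41

24 41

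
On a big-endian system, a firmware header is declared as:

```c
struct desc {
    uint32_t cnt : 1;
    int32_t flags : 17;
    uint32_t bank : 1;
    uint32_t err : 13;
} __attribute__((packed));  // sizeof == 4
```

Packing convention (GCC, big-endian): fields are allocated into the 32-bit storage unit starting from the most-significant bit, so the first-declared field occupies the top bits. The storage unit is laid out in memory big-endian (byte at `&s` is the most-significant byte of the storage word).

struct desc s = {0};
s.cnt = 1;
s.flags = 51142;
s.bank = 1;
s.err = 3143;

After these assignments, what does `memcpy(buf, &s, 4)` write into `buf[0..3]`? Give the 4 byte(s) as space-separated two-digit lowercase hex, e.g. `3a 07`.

[31+:1] cnt=1 & 0x1 = 0x1; word=0x80000000
[14+:17] flags=51142 & 0x1ffff = 0xc7c6; word=0xb1f18000
[13+:1] bank=1 & 0x1 = 0x1; word=0xb1f1a000
[0+:13] err=3143 & 0x1fff = 0xc47; word=0xb1f1ac47
word = 0xb1f1ac47 → big-endian bytes:
  [0]=0xb1  [1]=0xf1  [2]=0xac  [3]=0x47

b1 f1 ac 47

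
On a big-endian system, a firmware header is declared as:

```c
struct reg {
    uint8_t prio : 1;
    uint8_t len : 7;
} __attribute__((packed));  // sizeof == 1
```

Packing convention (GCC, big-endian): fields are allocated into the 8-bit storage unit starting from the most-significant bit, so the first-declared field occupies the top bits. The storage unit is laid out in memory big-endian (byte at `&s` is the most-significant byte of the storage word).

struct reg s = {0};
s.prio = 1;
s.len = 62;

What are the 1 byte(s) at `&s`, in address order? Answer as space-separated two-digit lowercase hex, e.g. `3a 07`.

prio:1 = 1 → 0x1 << 7 → word 0x80
len:7 = 62 → 0x3e << 0 → word 0xbe
word = 0xbe → big-endian bytes:
  [0]=0xbe

be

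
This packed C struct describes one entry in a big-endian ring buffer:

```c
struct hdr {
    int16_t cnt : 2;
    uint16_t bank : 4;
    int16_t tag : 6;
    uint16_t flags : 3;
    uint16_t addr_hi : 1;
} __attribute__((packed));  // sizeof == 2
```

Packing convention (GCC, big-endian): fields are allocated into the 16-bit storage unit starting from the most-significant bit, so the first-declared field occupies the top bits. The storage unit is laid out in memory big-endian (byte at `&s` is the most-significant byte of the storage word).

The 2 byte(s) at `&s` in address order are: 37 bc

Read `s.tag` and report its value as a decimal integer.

[0]=0x37 [1]=0xbc (big-endian) → word 0x37bc
cnt:2 @ bit 14 → (0x37bc>>14)&0x3 = 0x0
bank:4 @ bit 10 → (0x37bc>>10)&0xf = 0xd
tag:6 @ bit 4 → (0x37bc>>4)&0x3f = 0x3b  ←
flags:3 @ bit 1 → (0x37bc>>1)&0x7 = 0x6
addr_hi:1 @ bit 0 → (0x37bc>>0)&0x1 = 0x0
tag signed 6b, MSB=1: 59 - 64 = -5

-5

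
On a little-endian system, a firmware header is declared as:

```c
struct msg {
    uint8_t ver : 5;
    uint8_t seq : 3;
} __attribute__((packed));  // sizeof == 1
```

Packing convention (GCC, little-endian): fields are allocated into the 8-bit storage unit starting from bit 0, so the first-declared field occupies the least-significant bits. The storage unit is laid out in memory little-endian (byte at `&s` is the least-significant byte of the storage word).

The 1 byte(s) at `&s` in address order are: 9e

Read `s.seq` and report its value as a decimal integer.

[0]=0x9e (little-endian) → word 0x9e
ver [0+:5] = (word>>0) & 0x1f = 30
seq [5+:3] = (word>>5) & 0x7 = 4  ←

4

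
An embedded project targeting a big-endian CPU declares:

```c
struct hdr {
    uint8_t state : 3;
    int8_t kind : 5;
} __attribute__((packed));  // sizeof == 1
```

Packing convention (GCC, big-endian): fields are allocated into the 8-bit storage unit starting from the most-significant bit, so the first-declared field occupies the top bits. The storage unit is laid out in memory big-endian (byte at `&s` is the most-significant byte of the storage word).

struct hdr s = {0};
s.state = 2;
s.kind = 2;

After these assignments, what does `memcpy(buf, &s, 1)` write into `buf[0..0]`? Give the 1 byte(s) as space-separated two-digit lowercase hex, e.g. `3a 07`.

42

[5+:3] state=2 & 0x7 = 0x2; word=0x40
[0+:5] kind=2 & 0x1f = 0x2; word=0x42
word = 0x42 → big-endian bytes:
  [0]=0x42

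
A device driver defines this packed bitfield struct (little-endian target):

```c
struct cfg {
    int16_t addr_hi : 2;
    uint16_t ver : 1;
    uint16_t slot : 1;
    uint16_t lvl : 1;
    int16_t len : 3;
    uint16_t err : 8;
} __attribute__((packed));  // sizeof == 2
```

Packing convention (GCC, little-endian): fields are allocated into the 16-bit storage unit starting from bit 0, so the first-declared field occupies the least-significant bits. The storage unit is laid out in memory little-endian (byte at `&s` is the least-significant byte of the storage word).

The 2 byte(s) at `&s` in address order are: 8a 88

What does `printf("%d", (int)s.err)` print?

[0]=0x8a [1]=0x88 (little-endian) → word 0x888a
addr_hi:2 @ bit 0 → (0x888a>>0)&0x3 = 0x2
ver:1 @ bit 2 → (0x888a>>2)&0x1 = 0x0
slot:1 @ bit 3 → (0x888a>>3)&0x1 = 0x1
lvl:1 @ bit 4 → (0x888a>>4)&0x1 = 0x0
len:3 @ bit 5 → (0x888a>>5)&0x7 = 0x4
err:8 @ bit 8 → (0x888a>>8)&0xff = 0x88  ←

136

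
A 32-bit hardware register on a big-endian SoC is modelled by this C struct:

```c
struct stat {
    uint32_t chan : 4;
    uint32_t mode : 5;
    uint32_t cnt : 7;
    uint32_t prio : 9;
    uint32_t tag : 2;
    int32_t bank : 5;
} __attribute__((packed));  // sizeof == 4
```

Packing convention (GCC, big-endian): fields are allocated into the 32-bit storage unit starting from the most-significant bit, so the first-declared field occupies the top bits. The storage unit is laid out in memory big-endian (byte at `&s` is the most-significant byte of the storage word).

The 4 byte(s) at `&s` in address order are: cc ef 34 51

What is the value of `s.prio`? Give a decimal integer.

104

[0]=0xcc [1]=0xef [2]=0x34 [3]=0x51 (big-endian) → word 0xccef3451
chan [28+:4] = (word>>28) & 0xf = 12
mode [23+:5] = (word>>23) & 0x1f = 25
cnt [16+:7] = (word>>16) & 0x7f = 111
prio [7+:9] = (word>>7) & 0x1ff = 104  ←
tag [5+:2] = (word>>5) & 0x3 = 2
bank [0+:5] = (word>>0) & 0x1f = 17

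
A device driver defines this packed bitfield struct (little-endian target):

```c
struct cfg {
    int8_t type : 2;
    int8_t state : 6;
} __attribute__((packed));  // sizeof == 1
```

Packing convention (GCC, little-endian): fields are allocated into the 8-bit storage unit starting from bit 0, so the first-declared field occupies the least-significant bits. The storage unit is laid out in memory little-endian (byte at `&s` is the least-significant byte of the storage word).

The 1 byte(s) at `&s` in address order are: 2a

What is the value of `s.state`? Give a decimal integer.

10

[0]=0x2a (little-endian) → word 0x2a
type [0+:2] = (word>>0) & 0x3 = 2
state [2+:6] = (word>>2) & 0x3f = 10  ←
state signed 6b, MSB=0: value = 10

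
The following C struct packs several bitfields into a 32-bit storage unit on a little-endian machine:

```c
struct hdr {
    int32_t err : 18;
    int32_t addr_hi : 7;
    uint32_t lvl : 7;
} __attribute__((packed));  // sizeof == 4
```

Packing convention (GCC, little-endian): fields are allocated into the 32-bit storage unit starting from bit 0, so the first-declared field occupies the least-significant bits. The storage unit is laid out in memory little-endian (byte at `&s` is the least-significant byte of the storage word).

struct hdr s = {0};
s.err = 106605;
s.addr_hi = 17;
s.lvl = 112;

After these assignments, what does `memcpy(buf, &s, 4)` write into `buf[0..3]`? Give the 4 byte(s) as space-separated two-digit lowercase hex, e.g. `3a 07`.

6d a0 45 e0

err:18 = 106605 → 0x1a06d << 0 → word 0x0001a06d
addr_hi:7 = 17 → 0x11 << 18 → word 0x0045a06d
lvl:7 = 112 → 0x70 << 25 → word 0xe045a06d
word = 0xe045a06d → little-endian bytes:
  [0]=0x6d  [1]=0xa0  [2]=0x45  [3]=0xe0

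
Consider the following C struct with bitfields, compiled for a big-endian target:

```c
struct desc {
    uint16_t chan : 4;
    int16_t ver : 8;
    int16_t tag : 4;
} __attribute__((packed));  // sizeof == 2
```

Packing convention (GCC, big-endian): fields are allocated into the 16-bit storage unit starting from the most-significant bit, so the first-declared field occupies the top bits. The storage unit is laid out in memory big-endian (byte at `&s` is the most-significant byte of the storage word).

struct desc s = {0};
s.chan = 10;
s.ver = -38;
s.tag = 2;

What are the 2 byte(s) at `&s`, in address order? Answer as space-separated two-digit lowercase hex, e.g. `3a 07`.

chan (4b) val=10 bits=0xa at bit 12: 0xa000
ver (8b) val=-38 bits=0xda at bit 4: 0xada0
tag (4b) val=2 bits=0x2 at bit 0: 0xada2
word = 0xada2 → big-endian bytes:
  [0]=0xad  [1]=0xa2

ad a2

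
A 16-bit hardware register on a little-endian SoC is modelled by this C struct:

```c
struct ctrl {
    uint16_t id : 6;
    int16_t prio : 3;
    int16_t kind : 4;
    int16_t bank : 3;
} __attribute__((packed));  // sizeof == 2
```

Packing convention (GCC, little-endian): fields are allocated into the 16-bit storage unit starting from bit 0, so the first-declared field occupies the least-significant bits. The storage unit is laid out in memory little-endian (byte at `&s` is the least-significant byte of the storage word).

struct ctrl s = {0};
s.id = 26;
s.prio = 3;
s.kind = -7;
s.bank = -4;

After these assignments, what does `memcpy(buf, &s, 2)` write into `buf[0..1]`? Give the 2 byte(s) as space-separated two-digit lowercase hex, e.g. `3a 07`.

id:6 = 26 → 0x1a << 0 → word 0x001a
prio:3 = 3 → 0x3 << 6 → word 0x00da
kind:4 = -7 → 0x9 << 9 → word 0x12da
bank:3 = -4 → 0x4 << 13 → word 0x92da
word = 0x92da → little-endian bytes:
  [0]=0xda  [1]=0x92

da 92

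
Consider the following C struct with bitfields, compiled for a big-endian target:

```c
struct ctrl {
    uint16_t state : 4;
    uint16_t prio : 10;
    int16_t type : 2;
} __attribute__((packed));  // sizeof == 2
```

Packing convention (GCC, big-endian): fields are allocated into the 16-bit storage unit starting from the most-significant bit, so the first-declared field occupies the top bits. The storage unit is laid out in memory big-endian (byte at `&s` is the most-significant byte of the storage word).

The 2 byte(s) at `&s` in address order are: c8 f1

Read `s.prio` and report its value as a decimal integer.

572

[0]=0xc8 [1]=0xf1 (big-endian) → word 0xc8f1
state [12+:4] = (word>>12) & 0xf = 12
prio [2+:10] = (word>>2) & 0x3ff = 572  ←
type [0+:2] = (word>>0) & 0x3 = 1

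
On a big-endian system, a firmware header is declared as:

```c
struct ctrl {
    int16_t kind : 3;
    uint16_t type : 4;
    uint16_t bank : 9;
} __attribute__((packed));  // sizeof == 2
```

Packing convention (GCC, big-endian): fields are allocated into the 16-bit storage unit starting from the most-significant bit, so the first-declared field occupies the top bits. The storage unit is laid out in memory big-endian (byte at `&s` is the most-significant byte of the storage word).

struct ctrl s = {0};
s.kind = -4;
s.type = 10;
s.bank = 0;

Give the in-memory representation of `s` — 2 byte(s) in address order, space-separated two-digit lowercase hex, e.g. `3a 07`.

[13+:3] kind=-4 & 0x7 = 0x4; word=0x8000
[9+:4] type=10 & 0xf = 0xa; word=0x9400
[0+:9] bank=0 & 0x1ff = 0x0; word=0x9400
word = 0x9400 → big-endian bytes:
  [0]=0x94  [1]=0x00

94 00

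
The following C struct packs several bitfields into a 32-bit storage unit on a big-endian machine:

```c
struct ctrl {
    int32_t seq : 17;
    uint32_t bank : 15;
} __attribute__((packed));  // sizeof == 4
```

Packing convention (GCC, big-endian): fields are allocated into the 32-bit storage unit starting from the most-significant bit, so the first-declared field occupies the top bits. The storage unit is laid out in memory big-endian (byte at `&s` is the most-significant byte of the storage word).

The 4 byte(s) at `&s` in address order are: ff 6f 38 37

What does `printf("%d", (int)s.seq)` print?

-290

[0]=0xff [1]=0x6f [2]=0x38 [3]=0x37 (big-endian) → word 0xff6f3837
seq [15+:17] = (word>>15) & 0x1ffff = 130782  ←
bank [0+:15] = (word>>0) & 0x7fff = 14391
seq signed 17b, MSB=1: 130782 - 131072 = -290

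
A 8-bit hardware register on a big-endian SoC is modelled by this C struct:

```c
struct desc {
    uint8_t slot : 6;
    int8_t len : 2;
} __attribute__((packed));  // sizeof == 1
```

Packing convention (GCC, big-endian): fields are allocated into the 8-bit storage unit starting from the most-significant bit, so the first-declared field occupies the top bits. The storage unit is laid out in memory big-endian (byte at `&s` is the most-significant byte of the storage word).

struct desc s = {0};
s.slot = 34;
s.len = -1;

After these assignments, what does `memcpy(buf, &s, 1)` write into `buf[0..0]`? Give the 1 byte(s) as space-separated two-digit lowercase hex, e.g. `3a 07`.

[2+:6] slot=34 & 0x3f = 0x22; word=0x88
[0+:2] len=-1 & 0x3 = 0x3; word=0x8b
word = 0x8b → big-endian bytes:
  [0]=0x8b

8b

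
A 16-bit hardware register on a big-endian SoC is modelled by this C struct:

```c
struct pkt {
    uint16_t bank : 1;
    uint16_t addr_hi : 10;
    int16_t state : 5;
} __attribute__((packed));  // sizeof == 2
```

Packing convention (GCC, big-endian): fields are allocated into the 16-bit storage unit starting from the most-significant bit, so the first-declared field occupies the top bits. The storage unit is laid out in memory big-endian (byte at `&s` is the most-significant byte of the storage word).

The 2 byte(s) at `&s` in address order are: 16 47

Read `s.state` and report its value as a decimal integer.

7

[0]=0x16 [1]=0x47 (big-endian) → word 0x1647
bank:1 @ bit 15 → (0x1647>>15)&0x1 = 0x0
addr_hi:10 @ bit 5 → (0x1647>>5)&0x3ff = 0xb2
state:5 @ bit 0 → (0x1647>>0)&0x1f = 0x7  ←
state signed 5b, MSB=0: value = 7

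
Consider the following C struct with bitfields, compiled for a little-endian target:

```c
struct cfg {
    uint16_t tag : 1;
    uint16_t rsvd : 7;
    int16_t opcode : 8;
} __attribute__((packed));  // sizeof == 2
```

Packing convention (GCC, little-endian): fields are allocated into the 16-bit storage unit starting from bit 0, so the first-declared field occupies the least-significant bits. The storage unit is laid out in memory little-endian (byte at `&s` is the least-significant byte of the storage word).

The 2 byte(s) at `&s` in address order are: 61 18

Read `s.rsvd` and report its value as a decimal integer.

[0]=0x61 [1]=0x18 (little-endian) → word 0x1861
tag:1 @ bit 0 → (0x1861>>0)&0x1 = 0x1
rsvd:7 @ bit 1 → (0x1861>>1)&0x7f = 0x30  ←
opcode:8 @ bit 8 → (0x1861>>8)&0xff = 0x18

48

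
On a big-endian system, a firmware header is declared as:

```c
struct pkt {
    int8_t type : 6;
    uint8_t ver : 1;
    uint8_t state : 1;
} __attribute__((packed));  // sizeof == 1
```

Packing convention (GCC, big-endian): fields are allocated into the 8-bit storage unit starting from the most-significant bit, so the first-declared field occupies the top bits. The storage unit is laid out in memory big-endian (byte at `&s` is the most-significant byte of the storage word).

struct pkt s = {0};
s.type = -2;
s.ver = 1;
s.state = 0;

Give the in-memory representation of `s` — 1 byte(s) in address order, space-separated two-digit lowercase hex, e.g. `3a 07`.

fa

type (6b) val=-2 bits=0x3e at bit 2: 0xf8
ver (1b) val=1 bits=0x1 at bit 1: 0xfa
state (1b) val=0 bits=0x0 at bit 0: 0xfa
word = 0xfa → big-endian bytes:
  [0]=0xfa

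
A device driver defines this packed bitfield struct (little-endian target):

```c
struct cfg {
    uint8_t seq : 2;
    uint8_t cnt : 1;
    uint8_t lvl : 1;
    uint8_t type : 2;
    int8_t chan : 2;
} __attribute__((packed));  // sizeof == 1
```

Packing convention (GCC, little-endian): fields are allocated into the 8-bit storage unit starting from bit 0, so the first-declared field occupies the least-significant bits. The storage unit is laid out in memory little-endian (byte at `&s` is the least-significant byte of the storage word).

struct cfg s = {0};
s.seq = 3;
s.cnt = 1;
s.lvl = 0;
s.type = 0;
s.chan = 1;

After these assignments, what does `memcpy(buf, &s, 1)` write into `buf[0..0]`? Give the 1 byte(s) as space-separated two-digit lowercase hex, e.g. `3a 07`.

47

seq:2 = 3 → 0x3 << 0 → word 0x03
cnt:1 = 1 → 0x1 << 2 → word 0x07
lvl:1 = 0 → 0x0 << 3 → word 0x07
type:2 = 0 → 0x0 << 4 → word 0x07
chan:2 = 1 → 0x1 << 6 → word 0x47
word = 0x47 → little-endian bytes:
  [0]=0x47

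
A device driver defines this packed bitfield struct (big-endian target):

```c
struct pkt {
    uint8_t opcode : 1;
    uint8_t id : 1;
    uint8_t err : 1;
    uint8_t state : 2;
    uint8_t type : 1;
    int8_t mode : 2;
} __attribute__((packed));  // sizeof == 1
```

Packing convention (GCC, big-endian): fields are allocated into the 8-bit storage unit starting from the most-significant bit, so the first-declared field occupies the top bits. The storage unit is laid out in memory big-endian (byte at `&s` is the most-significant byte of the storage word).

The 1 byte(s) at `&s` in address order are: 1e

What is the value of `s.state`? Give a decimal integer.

[0]=0x1e (big-endian) → word 0x1e
opcode [7+:1] = (word>>7) & 0x1 = 0
id [6+:1] = (word>>6) & 0x1 = 0
err [5+:1] = (word>>5) & 0x1 = 0
state [3+:2] = (word>>3) & 0x3 = 3  ←
type [2+:1] = (word>>2) & 0x1 = 1
mode [0+:2] = (word>>0) & 0x3 = 2

3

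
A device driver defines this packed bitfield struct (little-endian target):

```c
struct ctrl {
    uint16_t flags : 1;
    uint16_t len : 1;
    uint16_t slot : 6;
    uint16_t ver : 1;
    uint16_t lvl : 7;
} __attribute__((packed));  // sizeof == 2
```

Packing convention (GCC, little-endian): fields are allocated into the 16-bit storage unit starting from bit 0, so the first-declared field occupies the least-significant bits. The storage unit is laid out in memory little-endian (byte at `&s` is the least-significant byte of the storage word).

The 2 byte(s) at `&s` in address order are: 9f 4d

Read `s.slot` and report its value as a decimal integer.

[0]=0x9f [1]=0x4d (little-endian) → word 0x4d9f
flags [0+:1] = (word>>0) & 0x1 = 1
len [1+:1] = (word>>1) & 0x1 = 1
slot [2+:6] = (word>>2) & 0x3f = 39  ←
ver [8+:1] = (word>>8) & 0x1 = 1
lvl [9+:7] = (word>>9) & 0x7f = 38

39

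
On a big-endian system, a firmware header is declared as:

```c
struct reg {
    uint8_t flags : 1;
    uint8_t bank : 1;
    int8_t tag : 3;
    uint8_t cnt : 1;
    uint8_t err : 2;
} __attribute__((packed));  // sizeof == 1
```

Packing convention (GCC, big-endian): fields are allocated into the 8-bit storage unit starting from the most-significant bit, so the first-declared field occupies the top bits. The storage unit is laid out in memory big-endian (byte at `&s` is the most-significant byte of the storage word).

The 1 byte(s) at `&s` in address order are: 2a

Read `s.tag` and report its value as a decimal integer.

[0]=0x2a (big-endian) → word 0x2a
flags [7+:1] = (word>>7) & 0x1 = 0
bank [6+:1] = (word>>6) & 0x1 = 0
tag [3+:3] = (word>>3) & 0x7 = 5  ←
cnt [2+:1] = (word>>2) & 0x1 = 0
err [0+:2] = (word>>0) & 0x3 = 2
tag signed 3b, MSB=1: 5 - 8 = -3

-3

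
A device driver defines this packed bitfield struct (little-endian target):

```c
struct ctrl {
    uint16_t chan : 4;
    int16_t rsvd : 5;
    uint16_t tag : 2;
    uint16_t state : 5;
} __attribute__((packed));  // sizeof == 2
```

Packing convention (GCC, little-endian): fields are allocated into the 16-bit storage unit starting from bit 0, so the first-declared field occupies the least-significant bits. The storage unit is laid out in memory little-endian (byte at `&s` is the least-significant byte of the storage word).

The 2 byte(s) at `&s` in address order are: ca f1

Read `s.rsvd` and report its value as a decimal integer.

-4

[0]=0xca [1]=0xf1 (little-endian) → word 0xf1ca
chan [0+:4] = (word>>0) & 0xf = 10
rsvd [4+:5] = (word>>4) & 0x1f = 28  ←
tag [9+:2] = (word>>9) & 0x3 = 0
state [11+:5] = (word>>11) & 0x1f = 30
rsvd signed 5b, MSB=1: 28 - 32 = -4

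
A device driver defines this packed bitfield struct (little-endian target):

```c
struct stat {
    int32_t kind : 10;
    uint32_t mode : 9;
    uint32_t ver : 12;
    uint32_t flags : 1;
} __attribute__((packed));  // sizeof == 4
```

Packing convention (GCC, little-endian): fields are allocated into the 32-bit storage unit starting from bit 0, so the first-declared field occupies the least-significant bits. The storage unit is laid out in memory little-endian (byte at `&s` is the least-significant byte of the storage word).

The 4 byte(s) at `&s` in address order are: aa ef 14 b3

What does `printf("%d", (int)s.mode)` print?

315

[0]=0xaa [1]=0xef [2]=0x14 [3]=0xb3 (little-endian) → word 0xb314efaa
kind [0+:10] = (word>>0) & 0x3ff = 938
mode [10+:9] = (word>>10) & 0x1ff = 315  ←
ver [19+:12] = (word>>19) & 0xfff = 1634
flags [31+:1] = (word>>31) & 0x1 = 1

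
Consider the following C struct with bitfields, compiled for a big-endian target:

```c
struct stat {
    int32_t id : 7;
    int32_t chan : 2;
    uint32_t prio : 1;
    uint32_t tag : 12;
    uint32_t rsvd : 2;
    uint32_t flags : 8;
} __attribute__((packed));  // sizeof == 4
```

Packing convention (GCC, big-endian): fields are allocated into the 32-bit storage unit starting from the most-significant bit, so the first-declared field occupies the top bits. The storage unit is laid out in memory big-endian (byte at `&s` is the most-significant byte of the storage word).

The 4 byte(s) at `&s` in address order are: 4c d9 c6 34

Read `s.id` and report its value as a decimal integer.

38

[0]=0x4c [1]=0xd9 [2]=0xc6 [3]=0x34 (big-endian) → word 0x4cd9c634
id:7 @ bit 25 → (0x4cd9c634>>25)&0x7f = 0x26  ←
chan:2 @ bit 23 → (0x4cd9c634>>23)&0x3 = 0x1
prio:1 @ bit 22 → (0x4cd9c634>>22)&0x1 = 0x1
tag:12 @ bit 10 → (0x4cd9c634>>10)&0xfff = 0x671
rsvd:2 @ bit 8 → (0x4cd9c634>>8)&0x3 = 0x2
flags:8 @ bit 0 → (0x4cd9c634>>0)&0xff = 0x34
id signed 7b, MSB=0: value = 38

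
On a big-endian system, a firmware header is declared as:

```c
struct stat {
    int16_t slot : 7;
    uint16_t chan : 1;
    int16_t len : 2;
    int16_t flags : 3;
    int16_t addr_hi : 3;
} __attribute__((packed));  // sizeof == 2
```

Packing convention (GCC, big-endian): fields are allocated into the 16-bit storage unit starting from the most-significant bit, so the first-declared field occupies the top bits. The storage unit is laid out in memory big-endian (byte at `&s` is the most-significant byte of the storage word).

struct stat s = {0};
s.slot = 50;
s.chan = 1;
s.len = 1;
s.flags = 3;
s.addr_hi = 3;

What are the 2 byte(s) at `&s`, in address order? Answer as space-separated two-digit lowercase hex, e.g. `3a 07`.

65 5b

slot (7b) val=50 bits=0x32 at bit 9: 0x6400
chan (1b) val=1 bits=0x1 at bit 8: 0x6500
len (2b) val=1 bits=0x1 at bit 6: 0x6540
flags (3b) val=3 bits=0x3 at bit 3: 0x6558
addr_hi (3b) val=3 bits=0x3 at bit 0: 0x655b
word = 0x655b → big-endian bytes:
  [0]=0x65  [1]=0x5b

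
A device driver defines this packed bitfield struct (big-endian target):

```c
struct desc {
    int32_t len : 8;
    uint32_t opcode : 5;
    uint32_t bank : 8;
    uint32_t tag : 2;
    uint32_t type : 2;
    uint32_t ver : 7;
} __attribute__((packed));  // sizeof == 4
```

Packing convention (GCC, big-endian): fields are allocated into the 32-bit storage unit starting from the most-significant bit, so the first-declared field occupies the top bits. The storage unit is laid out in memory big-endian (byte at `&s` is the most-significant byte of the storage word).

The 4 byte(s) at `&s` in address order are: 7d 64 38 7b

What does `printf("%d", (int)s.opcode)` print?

[0]=0x7d [1]=0x64 [2]=0x38 [3]=0x7b (big-endian) → word 0x7d64387b
len:8 @ bit 24 → (0x7d64387b>>24)&0xff = 0x7d
opcode:5 @ bit 19 → (0x7d64387b>>19)&0x1f = 0xc  ←
bank:8 @ bit 11 → (0x7d64387b>>11)&0xff = 0x87
tag:2 @ bit 9 → (0x7d64387b>>9)&0x3 = 0x0
type:2 @ bit 7 → (0x7d64387b>>7)&0x3 = 0x0
ver:7 @ bit 0 → (0x7d64387b>>0)&0x7f = 0x7b

12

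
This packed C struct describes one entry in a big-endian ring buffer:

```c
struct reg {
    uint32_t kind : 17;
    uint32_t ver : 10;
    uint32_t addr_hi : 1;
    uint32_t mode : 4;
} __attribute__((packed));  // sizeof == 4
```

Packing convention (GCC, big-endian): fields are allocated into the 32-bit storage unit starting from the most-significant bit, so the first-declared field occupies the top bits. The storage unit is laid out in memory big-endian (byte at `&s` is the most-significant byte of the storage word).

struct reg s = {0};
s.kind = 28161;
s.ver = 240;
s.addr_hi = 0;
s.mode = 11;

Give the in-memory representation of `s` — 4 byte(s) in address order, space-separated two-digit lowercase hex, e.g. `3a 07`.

37 00 9e 0b

kind (17b) val=28161 bits=0x6e01 at bit 15: 0x37008000
ver (10b) val=240 bits=0xf0 at bit 5: 0x37009e00
addr_hi (1b) val=0 bits=0x0 at bit 4: 0x37009e00
mode (4b) val=11 bits=0xb at bit 0: 0x37009e0b
word = 0x37009e0b → big-endian bytes:
  [0]=0x37  [1]=0x00  [2]=0x9e  [3]=0x0b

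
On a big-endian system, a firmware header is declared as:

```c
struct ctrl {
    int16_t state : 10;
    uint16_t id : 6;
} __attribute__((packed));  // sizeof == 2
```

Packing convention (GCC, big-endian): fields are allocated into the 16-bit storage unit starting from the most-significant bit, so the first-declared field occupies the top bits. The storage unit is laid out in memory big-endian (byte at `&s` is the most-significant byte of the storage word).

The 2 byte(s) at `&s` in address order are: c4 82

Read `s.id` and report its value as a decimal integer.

[0]=0xc4 [1]=0x82 (big-endian) → word 0xc482
state:10 @ bit 6 → (0xc482>>6)&0x3ff = 0x312
id:6 @ bit 0 → (0xc482>>0)&0x3f = 0x2  ←

2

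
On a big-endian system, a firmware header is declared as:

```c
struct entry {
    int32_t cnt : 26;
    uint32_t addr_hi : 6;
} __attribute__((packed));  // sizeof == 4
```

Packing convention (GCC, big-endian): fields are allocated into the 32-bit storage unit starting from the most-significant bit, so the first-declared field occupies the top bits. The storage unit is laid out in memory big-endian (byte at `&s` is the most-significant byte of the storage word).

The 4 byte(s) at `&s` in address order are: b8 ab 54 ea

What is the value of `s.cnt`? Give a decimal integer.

[0]=0xb8 [1]=0xab [2]=0x54 [3]=0xea (big-endian) → word 0xb8ab54ea
cnt [6+:26] = (word>>6) & 0x3ffffff = 48409939  ←
addr_hi [0+:6] = (word>>0) & 0x3f = 42
cnt signed 26b, MSB=1: 48409939 - 67108864 = -18698925

-18698925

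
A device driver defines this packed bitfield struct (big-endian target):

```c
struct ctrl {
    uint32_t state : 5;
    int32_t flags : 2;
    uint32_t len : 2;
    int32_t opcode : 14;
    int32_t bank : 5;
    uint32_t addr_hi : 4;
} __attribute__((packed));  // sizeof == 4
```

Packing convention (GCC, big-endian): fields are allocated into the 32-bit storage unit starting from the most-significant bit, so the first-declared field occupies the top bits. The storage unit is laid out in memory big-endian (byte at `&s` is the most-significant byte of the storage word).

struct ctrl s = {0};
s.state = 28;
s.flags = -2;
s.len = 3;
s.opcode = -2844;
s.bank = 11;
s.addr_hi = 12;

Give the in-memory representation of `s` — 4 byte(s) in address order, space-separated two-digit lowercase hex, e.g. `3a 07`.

e5 e9 c8 bc

state (5b) val=28 bits=0x1c at bit 27: 0xe0000000
flags (2b) val=-2 bits=0x2 at bit 25: 0xe4000000
len (2b) val=3 bits=0x3 at bit 23: 0xe5800000
opcode (14b) val=-2844 bits=0x34e4 at bit 9: 0xe5e9c800
bank (5b) val=11 bits=0xb at bit 4: 0xe5e9c8b0
addr_hi (4b) val=12 bits=0xc at bit 0: 0xe5e9c8bc
word = 0xe5e9c8bc → big-endian bytes:
  [0]=0xe5  [1]=0xe9  [2]=0xc8  [3]=0xbc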